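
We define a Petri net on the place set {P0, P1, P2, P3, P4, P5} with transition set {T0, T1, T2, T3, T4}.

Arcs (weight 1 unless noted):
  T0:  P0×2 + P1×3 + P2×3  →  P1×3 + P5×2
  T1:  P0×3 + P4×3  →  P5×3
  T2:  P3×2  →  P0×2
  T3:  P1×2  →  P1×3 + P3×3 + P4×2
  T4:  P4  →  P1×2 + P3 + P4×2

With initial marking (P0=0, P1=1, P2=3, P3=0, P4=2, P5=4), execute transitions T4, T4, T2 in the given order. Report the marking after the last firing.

step 1: fire T4:  (P0=0, P1=1, P2=3, P3=0, P4=2, P5=4) → (P0=0, P1=3, P2=3, P3=1, P4=3, P5=4)
step 2: fire T4:  (P0=0, P1=3, P2=3, P3=1, P4=3, P5=4) → (P0=0, P1=5, P2=3, P3=2, P4=4, P5=4)
step 3: fire T2:  (P0=0, P1=5, P2=3, P3=2, P4=4, P5=4) → (P0=2, P1=5, P2=3, P3=0, P4=4, P5=4)

(P0=2, P1=5, P2=3, P3=0, P4=4, P5=4)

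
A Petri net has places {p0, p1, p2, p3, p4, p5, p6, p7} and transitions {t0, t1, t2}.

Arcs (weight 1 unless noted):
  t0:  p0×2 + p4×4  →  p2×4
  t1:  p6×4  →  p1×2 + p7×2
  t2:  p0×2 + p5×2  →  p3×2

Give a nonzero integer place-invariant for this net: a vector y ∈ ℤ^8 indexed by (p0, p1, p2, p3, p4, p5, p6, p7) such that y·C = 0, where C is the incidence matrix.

y = (p0:2, p1:0, p2:1, p3:2, p4:0, p5:0, p6:0, p7:0)

Incidence matrix C (rows=places, cols=transitions):
       t0   t1   t2
   p0  -2    0   -2
   p1   0    2    0
   p2   4    0    0
   p3   0    0    2
   p4  -4    0    0
   p5   0    0   -2
   p6   0   -4    0
   p7   0    2    0

Candidate y = [2, 0, 1, 2, 0, 0, 0, 0]; check y·C column-wise:
  col t0: 2·-2 + 1·4 + 2·0 + 0·-4 = 0
  col t1: 2·0 + 0·2 + 1·0 + 2·0 + 0·-4 + 0·2 = 0
  col t2: 2·-2 + 1·0 + 2·2 + 0·-2 = 0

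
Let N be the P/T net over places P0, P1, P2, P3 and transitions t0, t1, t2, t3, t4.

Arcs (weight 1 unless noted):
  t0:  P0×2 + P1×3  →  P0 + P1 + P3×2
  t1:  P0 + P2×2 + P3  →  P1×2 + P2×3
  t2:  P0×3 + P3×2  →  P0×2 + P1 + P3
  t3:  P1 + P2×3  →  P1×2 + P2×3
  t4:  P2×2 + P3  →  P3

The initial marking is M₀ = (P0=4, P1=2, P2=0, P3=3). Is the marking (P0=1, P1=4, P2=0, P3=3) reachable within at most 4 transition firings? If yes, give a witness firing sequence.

depth 0: 1 marking
depth 1: 2 markings reached so far
depth 2: 4 markings reached so far
depth 3: 5 markings reached so far
depth 4: 5 markings reached so far
(frontier empty at depth 4; search complete)
target is not among the 5 markings reachable within 4 steps

NO — not reachable within 4 firings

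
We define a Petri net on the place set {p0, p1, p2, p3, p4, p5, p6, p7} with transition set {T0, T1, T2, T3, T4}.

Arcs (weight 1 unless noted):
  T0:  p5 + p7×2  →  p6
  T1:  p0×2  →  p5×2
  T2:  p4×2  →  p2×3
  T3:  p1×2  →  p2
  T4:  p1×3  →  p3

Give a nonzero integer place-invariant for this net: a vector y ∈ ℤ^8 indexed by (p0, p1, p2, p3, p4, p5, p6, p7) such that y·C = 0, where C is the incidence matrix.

Incidence matrix C (rows=places, cols=transitions):
       T0   T1   T2   T3   T4
   p0   0   -2    0    0    0
   p1   0    0    0   -2   -3
   p2   0    0    3    1    0
   p3   0    0    0    0    1
   p4   0    0   -2    0    0
   p5  -1    2    0    0    0
   p6   1    0    0    0    0
   p7  -2    0    0    0    0

Candidate y = [0, 1, 2, 3, 3, 0, 0, 0]; check y·C column-wise:
  col T0: 1·0 + 2·0 + 3·0 + 3·0 + 0·-1 + 0·1 + 0·-2 = 0
  col T1: 0·-2 + 1·0 + 2·0 + 3·0 + 3·0 + 0·2 = 0
  col T2: 1·0 + 2·3 + 3·0 + 3·-2 = 0
  col T3: 1·-2 + 2·1 + 3·0 + 3·0 = 0
  col T4: 1·-3 + 2·0 + 3·1 + 3·0 = 0

y = (p0:0, p1:1, p2:2, p3:3, p4:3, p5:0, p6:0, p7:0)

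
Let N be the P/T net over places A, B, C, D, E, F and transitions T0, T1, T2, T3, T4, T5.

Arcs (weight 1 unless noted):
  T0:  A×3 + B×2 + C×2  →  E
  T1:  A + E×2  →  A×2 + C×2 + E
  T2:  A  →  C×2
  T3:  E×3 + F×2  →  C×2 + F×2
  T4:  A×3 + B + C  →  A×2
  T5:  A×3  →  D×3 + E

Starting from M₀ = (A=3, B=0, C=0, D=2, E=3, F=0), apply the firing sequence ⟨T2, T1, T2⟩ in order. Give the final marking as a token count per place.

(A=2, B=0, C=6, D=2, E=2, F=0)

step 1: fire T2:  (A=3, B=0, C=0, D=2, E=3, F=0) → (A=2, B=0, C=2, D=2, E=3, F=0)
step 2: fire T1:  (A=2, B=0, C=2, D=2, E=3, F=0) → (A=3, B=0, C=4, D=2, E=2, F=0)
step 3: fire T2:  (A=3, B=0, C=4, D=2, E=2, F=0) → (A=2, B=0, C=6, D=2, E=2, F=0)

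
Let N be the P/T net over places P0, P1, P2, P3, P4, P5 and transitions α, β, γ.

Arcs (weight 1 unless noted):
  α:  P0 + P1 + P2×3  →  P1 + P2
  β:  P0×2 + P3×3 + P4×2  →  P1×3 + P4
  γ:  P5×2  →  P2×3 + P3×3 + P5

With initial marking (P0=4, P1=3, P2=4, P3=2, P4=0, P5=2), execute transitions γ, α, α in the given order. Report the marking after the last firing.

step 1: fire γ:  (P0=4, P1=3, P2=4, P3=2, P4=0, P5=2) → (P0=4, P1=3, P2=7, P3=5, P4=0, P5=1)
step 2: fire α:  (P0=4, P1=3, P2=7, P3=5, P4=0, P5=1) → (P0=3, P1=3, P2=5, P3=5, P4=0, P5=1)
step 3: fire α:  (P0=3, P1=3, P2=5, P3=5, P4=0, P5=1) → (P0=2, P1=3, P2=3, P3=5, P4=0, P5=1)

(P0=2, P1=3, P2=3, P3=5, P4=0, P5=1)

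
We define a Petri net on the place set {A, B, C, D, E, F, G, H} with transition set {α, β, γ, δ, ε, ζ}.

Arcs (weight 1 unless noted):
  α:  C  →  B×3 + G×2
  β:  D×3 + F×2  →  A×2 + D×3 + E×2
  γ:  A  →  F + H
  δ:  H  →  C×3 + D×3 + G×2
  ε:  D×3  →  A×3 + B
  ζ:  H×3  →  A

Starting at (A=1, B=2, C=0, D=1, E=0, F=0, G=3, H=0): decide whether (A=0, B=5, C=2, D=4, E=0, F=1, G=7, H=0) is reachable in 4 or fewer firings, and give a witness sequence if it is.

step 1: fire γ:  (A=1, B=2, C=0, D=1, E=0, F=0, G=3, H=0) → (A=0, B=2, C=0, D=1, E=0, F=1, G=3, H=1)
step 2: fire δ:  (A=0, B=2, C=0, D=1, E=0, F=1, G=3, H=1) → (A=0, B=2, C=3, D=4, E=0, F=1, G=5, H=0)
step 3: fire α:  (A=0, B=2, C=3, D=4, E=0, F=1, G=5, H=0) → (A=0, B=5, C=2, D=4, E=0, F=1, G=7, H=0)

YES — reachable via ⟨γ, δ, α⟩ (3 firings)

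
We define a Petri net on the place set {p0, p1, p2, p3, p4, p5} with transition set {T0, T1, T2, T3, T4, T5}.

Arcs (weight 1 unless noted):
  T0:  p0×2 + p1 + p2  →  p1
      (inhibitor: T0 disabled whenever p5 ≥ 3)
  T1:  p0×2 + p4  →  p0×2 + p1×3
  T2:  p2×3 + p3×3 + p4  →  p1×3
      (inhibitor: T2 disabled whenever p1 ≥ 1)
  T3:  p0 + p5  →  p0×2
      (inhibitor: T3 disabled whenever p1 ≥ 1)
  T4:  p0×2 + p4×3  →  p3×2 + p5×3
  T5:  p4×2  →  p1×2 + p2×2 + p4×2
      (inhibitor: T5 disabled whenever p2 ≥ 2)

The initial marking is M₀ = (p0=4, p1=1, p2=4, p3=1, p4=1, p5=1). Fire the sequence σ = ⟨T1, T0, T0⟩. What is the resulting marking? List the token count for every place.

step 1: fire T1:  (p0=4, p1=1, p2=4, p3=1, p4=1, p5=1) → (p0=4, p1=4, p2=4, p3=1, p4=0, p5=1)
step 2: fire T0:  (p0=4, p1=4, p2=4, p3=1, p4=0, p5=1) → (p0=2, p1=4, p2=3, p3=1, p4=0, p5=1)
step 3: fire T0:  (p0=2, p1=4, p2=3, p3=1, p4=0, p5=1) → (p0=0, p1=4, p2=2, p3=1, p4=0, p5=1)

(p0=0, p1=4, p2=2, p3=1, p4=0, p5=1)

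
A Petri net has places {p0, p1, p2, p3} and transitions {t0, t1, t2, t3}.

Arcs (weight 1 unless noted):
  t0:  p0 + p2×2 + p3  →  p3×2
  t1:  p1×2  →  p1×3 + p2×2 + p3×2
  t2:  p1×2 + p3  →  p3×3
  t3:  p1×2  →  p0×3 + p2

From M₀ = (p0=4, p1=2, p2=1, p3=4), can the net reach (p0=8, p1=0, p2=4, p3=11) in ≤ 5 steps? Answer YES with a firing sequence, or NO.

NO — not reachable within 5 firings

depth 0: 1 marking
depth 1: 4 markings reached so far
depth 2: 9 markings reached so far
depth 3: 15 markings reached so far
depth 4: 26 markings reached so far
depth 5: 41 markings reached so far
target is not among the 41 markings reachable within 5 steps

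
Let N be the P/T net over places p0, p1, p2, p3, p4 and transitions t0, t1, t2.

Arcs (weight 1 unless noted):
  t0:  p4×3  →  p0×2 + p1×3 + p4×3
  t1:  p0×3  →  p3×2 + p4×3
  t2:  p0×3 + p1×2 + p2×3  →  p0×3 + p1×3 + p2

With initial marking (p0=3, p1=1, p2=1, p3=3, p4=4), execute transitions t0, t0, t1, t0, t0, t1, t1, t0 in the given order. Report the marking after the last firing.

step 1: fire t0:  (p0=3, p1=1, p2=1, p3=3, p4=4) → (p0=5, p1=4, p2=1, p3=3, p4=4)
step 2: fire t0:  (p0=5, p1=4, p2=1, p3=3, p4=4) → (p0=7, p1=7, p2=1, p3=3, p4=4)
step 3: fire t1:  (p0=7, p1=7, p2=1, p3=3, p4=4) → (p0=4, p1=7, p2=1, p3=5, p4=7)
step 4: fire t0:  (p0=4, p1=7, p2=1, p3=5, p4=7) → (p0=6, p1=10, p2=1, p3=5, p4=7)
step 5: fire t0:  (p0=6, p1=10, p2=1, p3=5, p4=7) → (p0=8, p1=13, p2=1, p3=5, p4=7)
step 6: fire t1:  (p0=8, p1=13, p2=1, p3=5, p4=7) → (p0=5, p1=13, p2=1, p3=7, p4=10)
step 7: fire t1:  (p0=5, p1=13, p2=1, p3=7, p4=10) → (p0=2, p1=13, p2=1, p3=9, p4=13)
step 8: fire t0:  (p0=2, p1=13, p2=1, p3=9, p4=13) → (p0=4, p1=16, p2=1, p3=9, p4=13)

(p0=4, p1=16, p2=1, p3=9, p4=13)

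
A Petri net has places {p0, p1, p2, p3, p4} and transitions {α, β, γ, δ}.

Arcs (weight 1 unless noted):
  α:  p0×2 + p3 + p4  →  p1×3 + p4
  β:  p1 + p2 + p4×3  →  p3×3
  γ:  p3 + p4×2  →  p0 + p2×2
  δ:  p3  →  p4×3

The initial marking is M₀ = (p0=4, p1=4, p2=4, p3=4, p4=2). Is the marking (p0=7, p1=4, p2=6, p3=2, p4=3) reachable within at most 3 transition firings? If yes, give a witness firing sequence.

NO — not reachable within 3 firings

depth 0: 1 marking
depth 1: 4 markings reached so far
depth 2: 10 markings reached so far
depth 3: 20 markings reached so far
target is not among the 20 markings reachable within 3 steps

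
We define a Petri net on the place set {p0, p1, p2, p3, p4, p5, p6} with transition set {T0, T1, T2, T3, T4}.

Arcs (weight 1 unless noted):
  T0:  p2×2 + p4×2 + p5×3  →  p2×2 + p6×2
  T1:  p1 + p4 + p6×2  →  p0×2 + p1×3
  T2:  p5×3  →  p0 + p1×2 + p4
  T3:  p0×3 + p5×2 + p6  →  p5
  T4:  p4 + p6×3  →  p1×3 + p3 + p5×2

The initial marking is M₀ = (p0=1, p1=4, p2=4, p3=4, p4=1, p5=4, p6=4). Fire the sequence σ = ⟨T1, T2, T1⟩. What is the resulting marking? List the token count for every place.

step 1: fire T1:  (p0=1, p1=4, p2=4, p3=4, p4=1, p5=4, p6=4) → (p0=3, p1=6, p2=4, p3=4, p4=0, p5=4, p6=2)
step 2: fire T2:  (p0=3, p1=6, p2=4, p3=4, p4=0, p5=4, p6=2) → (p0=4, p1=8, p2=4, p3=4, p4=1, p5=1, p6=2)
step 3: fire T1:  (p0=4, p1=8, p2=4, p3=4, p4=1, p5=1, p6=2) → (p0=6, p1=10, p2=4, p3=4, p4=0, p5=1, p6=0)

(p0=6, p1=10, p2=4, p3=4, p4=0, p5=1, p6=0)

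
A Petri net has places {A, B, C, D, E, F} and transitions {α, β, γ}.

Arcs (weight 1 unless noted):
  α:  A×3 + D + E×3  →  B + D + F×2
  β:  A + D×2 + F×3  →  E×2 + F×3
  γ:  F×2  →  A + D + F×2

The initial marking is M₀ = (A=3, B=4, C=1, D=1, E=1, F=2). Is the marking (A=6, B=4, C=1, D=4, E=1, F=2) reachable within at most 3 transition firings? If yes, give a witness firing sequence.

YES — reachable via ⟨γ, γ, γ⟩ (3 firings)

step 1: fire γ:  (A=3, B=4, C=1, D=1, E=1, F=2) → (A=4, B=4, C=1, D=2, E=1, F=2)
step 2: fire γ:  (A=4, B=4, C=1, D=2, E=1, F=2) → (A=5, B=4, C=1, D=3, E=1, F=2)
step 3: fire γ:  (A=5, B=4, C=1, D=3, E=1, F=2) → (A=6, B=4, C=1, D=4, E=1, F=2)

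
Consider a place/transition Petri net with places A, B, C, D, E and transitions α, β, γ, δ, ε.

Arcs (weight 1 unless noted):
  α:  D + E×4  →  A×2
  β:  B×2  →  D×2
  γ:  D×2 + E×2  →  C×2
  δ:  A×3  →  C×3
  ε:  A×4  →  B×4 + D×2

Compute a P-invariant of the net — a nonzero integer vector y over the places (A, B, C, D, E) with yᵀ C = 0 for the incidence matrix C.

y = (A:3, B:2, C:3, D:2, E:1)

Incidence matrix C (rows=places, cols=transitions):
        α    β    γ    δ    ε
    A   2    0    0   -3   -4
    B   0   -2    0    0    4
    C   0    0    2    3    0
    D  -1    2   -2    0    2
    E  -4    0   -2    0    0

Candidate y = [3, 2, 3, 2, 1]; check y·C column-wise:
  col α: 3·2 + 2·0 + 3·0 + 2·-1 + 1·-4 = 0
  col β: 3·0 + 2·-2 + 3·0 + 2·2 + 1·0 = 0
  col γ: 3·0 + 2·0 + 3·2 + 2·-2 + 1·-2 = 0
  col δ: 3·-3 + 2·0 + 3·3 + 2·0 + 1·0 = 0
  col ε: 3·-4 + 2·4 + 3·0 + 2·2 + 1·0 = 0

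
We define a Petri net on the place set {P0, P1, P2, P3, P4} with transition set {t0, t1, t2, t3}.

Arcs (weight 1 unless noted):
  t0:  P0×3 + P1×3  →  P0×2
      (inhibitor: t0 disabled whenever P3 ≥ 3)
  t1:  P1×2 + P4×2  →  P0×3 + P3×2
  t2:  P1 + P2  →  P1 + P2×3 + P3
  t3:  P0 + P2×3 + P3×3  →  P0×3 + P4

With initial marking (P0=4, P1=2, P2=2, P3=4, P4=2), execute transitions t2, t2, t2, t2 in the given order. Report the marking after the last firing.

(P0=4, P1=2, P2=10, P3=8, P4=2)

step 1: fire t2:  (P0=4, P1=2, P2=2, P3=4, P4=2) → (P0=4, P1=2, P2=4, P3=5, P4=2)
step 2: fire t2:  (P0=4, P1=2, P2=4, P3=5, P4=2) → (P0=4, P1=2, P2=6, P3=6, P4=2)
step 3: fire t2:  (P0=4, P1=2, P2=6, P3=6, P4=2) → (P0=4, P1=2, P2=8, P3=7, P4=2)
step 4: fire t2:  (P0=4, P1=2, P2=8, P3=7, P4=2) → (P0=4, P1=2, P2=10, P3=8, P4=2)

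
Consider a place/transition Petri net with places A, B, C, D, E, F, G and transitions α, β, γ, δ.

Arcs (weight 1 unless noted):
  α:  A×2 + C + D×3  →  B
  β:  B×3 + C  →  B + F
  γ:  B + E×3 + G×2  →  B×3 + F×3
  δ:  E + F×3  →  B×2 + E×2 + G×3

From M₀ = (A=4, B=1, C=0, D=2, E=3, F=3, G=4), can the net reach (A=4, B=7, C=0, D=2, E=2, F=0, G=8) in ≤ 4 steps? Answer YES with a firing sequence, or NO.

YES — reachable via ⟨δ, γ, δ⟩ (3 firings)

step 1: fire δ:  (A=4, B=1, C=0, D=2, E=3, F=3, G=4) → (A=4, B=3, C=0, D=2, E=4, F=0, G=7)
step 2: fire γ:  (A=4, B=3, C=0, D=2, E=4, F=0, G=7) → (A=4, B=5, C=0, D=2, E=1, F=3, G=5)
step 3: fire δ:  (A=4, B=5, C=0, D=2, E=1, F=3, G=5) → (A=4, B=7, C=0, D=2, E=2, F=0, G=8)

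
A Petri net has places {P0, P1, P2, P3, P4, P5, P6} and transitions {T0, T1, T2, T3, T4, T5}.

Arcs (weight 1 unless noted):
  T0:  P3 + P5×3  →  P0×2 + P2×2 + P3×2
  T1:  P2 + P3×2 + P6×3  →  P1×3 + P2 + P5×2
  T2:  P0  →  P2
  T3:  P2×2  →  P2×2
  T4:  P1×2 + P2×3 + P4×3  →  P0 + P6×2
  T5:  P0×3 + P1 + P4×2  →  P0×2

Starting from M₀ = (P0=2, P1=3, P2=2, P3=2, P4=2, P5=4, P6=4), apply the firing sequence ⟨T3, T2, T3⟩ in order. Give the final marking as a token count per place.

step 1: fire T3:  (P0=2, P1=3, P2=2, P3=2, P4=2, P5=4, P6=4) → (P0=2, P1=3, P2=2, P3=2, P4=2, P5=4, P6=4)
step 2: fire T2:  (P0=2, P1=3, P2=2, P3=2, P4=2, P5=4, P6=4) → (P0=1, P1=3, P2=3, P3=2, P4=2, P5=4, P6=4)
step 3: fire T3:  (P0=1, P1=3, P2=3, P3=2, P4=2, P5=4, P6=4) → (P0=1, P1=3, P2=3, P3=2, P4=2, P5=4, P6=4)

(P0=1, P1=3, P2=3, P3=2, P4=2, P5=4, P6=4)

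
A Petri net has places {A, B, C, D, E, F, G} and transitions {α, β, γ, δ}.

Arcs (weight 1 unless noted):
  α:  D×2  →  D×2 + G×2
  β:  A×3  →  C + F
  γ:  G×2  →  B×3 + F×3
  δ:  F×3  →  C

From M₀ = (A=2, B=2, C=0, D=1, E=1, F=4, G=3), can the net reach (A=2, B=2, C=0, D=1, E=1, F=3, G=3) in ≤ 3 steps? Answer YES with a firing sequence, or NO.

NO — not reachable within 3 firings

depth 0: 1 marking
depth 1: 3 markings reached so far
depth 2: 4 markings reached so far
depth 3: 5 markings reached so far
target is not among the 5 markings reachable within 3 steps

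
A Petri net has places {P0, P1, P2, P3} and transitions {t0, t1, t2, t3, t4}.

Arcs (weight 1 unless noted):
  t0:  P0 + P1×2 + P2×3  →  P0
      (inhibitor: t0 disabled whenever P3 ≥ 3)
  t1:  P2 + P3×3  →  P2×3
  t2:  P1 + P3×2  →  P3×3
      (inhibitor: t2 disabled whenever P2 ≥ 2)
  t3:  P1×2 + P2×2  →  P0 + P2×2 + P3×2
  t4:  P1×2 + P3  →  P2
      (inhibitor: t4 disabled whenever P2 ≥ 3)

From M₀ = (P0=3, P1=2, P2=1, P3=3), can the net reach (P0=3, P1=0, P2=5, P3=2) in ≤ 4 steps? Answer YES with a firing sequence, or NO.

NO — not reachable within 4 firings

depth 0: 1 marking
depth 1: 4 markings reached so far
depth 2: 8 markings reached so far
depth 3: 9 markings reached so far
depth 4: 9 markings reached so far
(frontier empty at depth 4; search complete)
target is not among the 9 markings reachable within 4 steps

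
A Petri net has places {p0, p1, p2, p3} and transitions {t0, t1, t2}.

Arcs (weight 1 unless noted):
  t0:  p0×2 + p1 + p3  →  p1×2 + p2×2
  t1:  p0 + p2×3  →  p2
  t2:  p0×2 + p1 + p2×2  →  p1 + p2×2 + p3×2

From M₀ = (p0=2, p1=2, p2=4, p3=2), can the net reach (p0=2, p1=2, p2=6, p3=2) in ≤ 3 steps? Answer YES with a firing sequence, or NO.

NO — not reachable within 3 firings

depth 0: 1 marking
depth 1: 4 markings reached so far
depth 2: 4 markings reached so far
(frontier empty at depth 2; search complete)
target is not among the 4 markings reachable within 3 steps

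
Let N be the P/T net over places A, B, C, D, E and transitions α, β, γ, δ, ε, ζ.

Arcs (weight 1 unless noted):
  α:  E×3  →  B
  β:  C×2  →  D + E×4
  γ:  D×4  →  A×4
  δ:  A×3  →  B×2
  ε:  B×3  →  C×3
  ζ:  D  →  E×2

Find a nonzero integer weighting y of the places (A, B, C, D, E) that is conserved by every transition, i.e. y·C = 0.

Incidence matrix C (rows=places, cols=transitions):
        α    β    γ    δ    ε    ζ
    A   0    0    4   -3    0    0
    B   1    0    0    2   -3    0
    C   0   -2    0    0    3    0
    D   0    1   -4    0    0   -1
    E  -3    4    0    0    0    2

Candidate y = [2, 3, 3, 2, 1]; check y·C column-wise:
  col α: 2·0 + 3·1 + 3·0 + 2·0 + 1·-3 = 0
  col β: 2·0 + 3·0 + 3·-2 + 2·1 + 1·4 = 0
  col γ: 2·4 + 3·0 + 3·0 + 2·-4 + 1·0 = 0
  col δ: 2·-3 + 3·2 + 3·0 + 2·0 + 1·0 = 0
  col ε: 2·0 + 3·-3 + 3·3 + 2·0 + 1·0 = 0
  col ζ: 2·0 + 3·0 + 3·0 + 2·-1 + 1·2 = 0

y = (A:2, B:3, C:3, D:2, E:1)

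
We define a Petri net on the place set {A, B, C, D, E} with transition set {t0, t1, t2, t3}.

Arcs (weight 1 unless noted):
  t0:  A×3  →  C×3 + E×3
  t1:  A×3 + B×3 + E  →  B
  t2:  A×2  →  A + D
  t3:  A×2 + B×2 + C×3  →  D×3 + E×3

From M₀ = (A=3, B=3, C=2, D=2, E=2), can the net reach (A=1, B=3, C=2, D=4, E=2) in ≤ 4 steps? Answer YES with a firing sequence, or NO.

step 1: fire t2:  (A=3, B=3, C=2, D=2, E=2) → (A=2, B=3, C=2, D=3, E=2)
step 2: fire t2:  (A=2, B=3, C=2, D=3, E=2) → (A=1, B=3, C=2, D=4, E=2)

YES — reachable via ⟨t2, t2⟩ (2 firings)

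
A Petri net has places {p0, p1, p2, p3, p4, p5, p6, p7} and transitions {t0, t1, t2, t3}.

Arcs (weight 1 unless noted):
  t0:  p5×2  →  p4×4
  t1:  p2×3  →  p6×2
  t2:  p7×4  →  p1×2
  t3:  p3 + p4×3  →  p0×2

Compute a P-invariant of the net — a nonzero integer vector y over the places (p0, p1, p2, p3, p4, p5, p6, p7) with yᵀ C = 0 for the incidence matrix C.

Incidence matrix C (rows=places, cols=transitions):
       t0   t1   t2   t3
   p0   0    0    0    2
   p1   0    0    2    0
   p2   0   -3    0    0
   p3   0    0    0   -1
   p4   4    0    0   -3
   p5  -2    0    0    0
   p6   0    2    0    0
   p7   0    0   -4    0

Candidate y = [1, 0, 0, 2, 0, 0, 0, 0]; check y·C column-wise:
  col t0: 1·0 + 2·0 + 0·4 + 0·-2 = 0
  col t1: 1·0 + 0·-3 + 2·0 + 0·2 = 0
  col t2: 1·0 + 0·2 + 2·0 + 0·-4 = 0
  col t3: 1·2 + 2·-1 + 0·-3 = 0

y = (p0:1, p1:0, p2:0, p3:2, p4:0, p5:0, p6:0, p7:0)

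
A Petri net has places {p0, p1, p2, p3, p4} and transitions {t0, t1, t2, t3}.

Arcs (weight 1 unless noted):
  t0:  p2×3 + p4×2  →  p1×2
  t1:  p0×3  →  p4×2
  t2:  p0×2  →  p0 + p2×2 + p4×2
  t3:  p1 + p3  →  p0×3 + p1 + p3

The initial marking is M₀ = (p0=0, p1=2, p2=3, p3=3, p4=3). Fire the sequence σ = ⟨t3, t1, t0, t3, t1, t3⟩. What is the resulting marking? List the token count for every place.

(p0=3, p1=4, p2=0, p3=3, p4=5)

step 1: fire t3:  (p0=0, p1=2, p2=3, p3=3, p4=3) → (p0=3, p1=2, p2=3, p3=3, p4=3)
step 2: fire t1:  (p0=3, p1=2, p2=3, p3=3, p4=3) → (p0=0, p1=2, p2=3, p3=3, p4=5)
step 3: fire t0:  (p0=0, p1=2, p2=3, p3=3, p4=5) → (p0=0, p1=4, p2=0, p3=3, p4=3)
step 4: fire t3:  (p0=0, p1=4, p2=0, p3=3, p4=3) → (p0=3, p1=4, p2=0, p3=3, p4=3)
step 5: fire t1:  (p0=3, p1=4, p2=0, p3=3, p4=3) → (p0=0, p1=4, p2=0, p3=3, p4=5)
step 6: fire t3:  (p0=0, p1=4, p2=0, p3=3, p4=5) → (p0=3, p1=4, p2=0, p3=3, p4=5)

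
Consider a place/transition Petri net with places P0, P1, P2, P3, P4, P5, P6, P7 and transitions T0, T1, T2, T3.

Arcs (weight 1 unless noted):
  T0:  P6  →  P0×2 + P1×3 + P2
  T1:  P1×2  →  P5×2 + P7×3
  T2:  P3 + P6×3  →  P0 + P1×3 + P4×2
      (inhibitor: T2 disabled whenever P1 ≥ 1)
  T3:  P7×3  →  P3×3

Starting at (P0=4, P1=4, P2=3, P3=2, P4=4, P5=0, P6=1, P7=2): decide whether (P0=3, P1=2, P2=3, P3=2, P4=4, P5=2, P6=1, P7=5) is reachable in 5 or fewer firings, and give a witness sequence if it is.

depth 0: 1 marking
depth 1: 3 markings reached so far
depth 2: 6 markings reached so far
depth 3: 9 markings reached so far
depth 4: 12 markings reached so far
depth 5: 14 markings reached so far
target is not among the 14 markings reachable within 5 steps

NO — not reachable within 5 firings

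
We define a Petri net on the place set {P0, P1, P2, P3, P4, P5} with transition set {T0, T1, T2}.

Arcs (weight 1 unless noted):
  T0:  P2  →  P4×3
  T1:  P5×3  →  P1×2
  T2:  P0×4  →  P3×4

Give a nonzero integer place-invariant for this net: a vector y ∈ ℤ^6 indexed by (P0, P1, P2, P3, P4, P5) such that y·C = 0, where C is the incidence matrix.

y = (P0:1, P1:0, P2:0, P3:1, P4:0, P5:0)

Incidence matrix C (rows=places, cols=transitions):
       T0   T1   T2
   P0   0    0   -4
   P1   0    2    0
   P2  -1    0    0
   P3   0    0    4
   P4   3    0    0
   P5   0   -3    0

Candidate y = [1, 0, 0, 1, 0, 0]; check y·C column-wise:
  col T0: 1·0 + 0·-1 + 1·0 + 0·3 = 0
  col T1: 1·0 + 0·2 + 1·0 + 0·-3 = 0
  col T2: 1·-4 + 1·4 = 0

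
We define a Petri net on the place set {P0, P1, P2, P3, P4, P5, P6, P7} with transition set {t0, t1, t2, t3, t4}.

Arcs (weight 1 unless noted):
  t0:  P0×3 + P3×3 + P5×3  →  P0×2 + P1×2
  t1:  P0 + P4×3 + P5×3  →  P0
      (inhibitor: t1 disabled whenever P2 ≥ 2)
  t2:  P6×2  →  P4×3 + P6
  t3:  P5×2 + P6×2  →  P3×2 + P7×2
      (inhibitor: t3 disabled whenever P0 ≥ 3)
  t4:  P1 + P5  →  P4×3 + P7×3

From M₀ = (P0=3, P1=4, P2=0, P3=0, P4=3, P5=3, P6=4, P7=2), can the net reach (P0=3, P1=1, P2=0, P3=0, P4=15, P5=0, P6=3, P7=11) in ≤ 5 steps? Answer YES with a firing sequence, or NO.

YES — reachable via ⟨t2, t4, t4, t4⟩ (4 firings)

step 1: fire t2:  (P0=3, P1=4, P2=0, P3=0, P4=3, P5=3, P6=4, P7=2) → (P0=3, P1=4, P2=0, P3=0, P4=6, P5=3, P6=3, P7=2)
step 2: fire t4:  (P0=3, P1=4, P2=0, P3=0, P4=6, P5=3, P6=3, P7=2) → (P0=3, P1=3, P2=0, P3=0, P4=9, P5=2, P6=3, P7=5)
step 3: fire t4:  (P0=3, P1=3, P2=0, P3=0, P4=9, P5=2, P6=3, P7=5) → (P0=3, P1=2, P2=0, P3=0, P4=12, P5=1, P6=3, P7=8)
step 4: fire t4:  (P0=3, P1=2, P2=0, P3=0, P4=12, P5=1, P6=3, P7=8) → (P0=3, P1=1, P2=0, P3=0, P4=15, P5=0, P6=3, P7=11)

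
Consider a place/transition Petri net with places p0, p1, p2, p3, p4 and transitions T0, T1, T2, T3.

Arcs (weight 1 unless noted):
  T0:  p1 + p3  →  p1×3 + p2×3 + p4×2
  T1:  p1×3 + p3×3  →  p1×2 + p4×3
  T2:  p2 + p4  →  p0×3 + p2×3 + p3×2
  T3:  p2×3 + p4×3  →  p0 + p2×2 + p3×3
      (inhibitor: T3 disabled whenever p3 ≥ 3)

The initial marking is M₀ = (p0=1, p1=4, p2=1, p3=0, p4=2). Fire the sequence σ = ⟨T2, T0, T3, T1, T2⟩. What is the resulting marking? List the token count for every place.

step 1: fire T2:  (p0=1, p1=4, p2=1, p3=0, p4=2) → (p0=4, p1=4, p2=3, p3=2, p4=1)
step 2: fire T0:  (p0=4, p1=4, p2=3, p3=2, p4=1) → (p0=4, p1=6, p2=6, p3=1, p4=3)
step 3: fire T3:  (p0=4, p1=6, p2=6, p3=1, p4=3) → (p0=5, p1=6, p2=5, p3=4, p4=0)
step 4: fire T1:  (p0=5, p1=6, p2=5, p3=4, p4=0) → (p0=5, p1=5, p2=5, p3=1, p4=3)
step 5: fire T2:  (p0=5, p1=5, p2=5, p3=1, p4=3) → (p0=8, p1=5, p2=7, p3=3, p4=2)

(p0=8, p1=5, p2=7, p3=3, p4=2)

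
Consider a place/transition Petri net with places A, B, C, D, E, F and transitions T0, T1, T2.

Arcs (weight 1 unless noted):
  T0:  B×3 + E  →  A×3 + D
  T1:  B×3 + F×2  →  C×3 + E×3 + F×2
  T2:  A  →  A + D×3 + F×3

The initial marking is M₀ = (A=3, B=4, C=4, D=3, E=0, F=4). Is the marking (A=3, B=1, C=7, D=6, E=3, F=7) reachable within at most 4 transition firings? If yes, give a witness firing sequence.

YES — reachable via ⟨T1, T2⟩ (2 firings)

step 1: fire T1:  (A=3, B=4, C=4, D=3, E=0, F=4) → (A=3, B=1, C=7, D=3, E=3, F=4)
step 2: fire T2:  (A=3, B=1, C=7, D=3, E=3, F=4) → (A=3, B=1, C=7, D=6, E=3, F=7)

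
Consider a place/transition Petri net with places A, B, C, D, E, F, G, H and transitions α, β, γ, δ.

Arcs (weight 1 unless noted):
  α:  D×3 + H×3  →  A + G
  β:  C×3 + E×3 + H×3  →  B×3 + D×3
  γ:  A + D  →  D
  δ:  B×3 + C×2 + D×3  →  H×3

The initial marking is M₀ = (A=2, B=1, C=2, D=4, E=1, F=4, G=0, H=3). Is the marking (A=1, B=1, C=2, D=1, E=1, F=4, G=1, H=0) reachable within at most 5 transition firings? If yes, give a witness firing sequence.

step 1: fire α:  (A=2, B=1, C=2, D=4, E=1, F=4, G=0, H=3) → (A=3, B=1, C=2, D=1, E=1, F=4, G=1, H=0)
step 2: fire γ:  (A=3, B=1, C=2, D=1, E=1, F=4, G=1, H=0) → (A=2, B=1, C=2, D=1, E=1, F=4, G=1, H=0)
step 3: fire γ:  (A=2, B=1, C=2, D=1, E=1, F=4, G=1, H=0) → (A=1, B=1, C=2, D=1, E=1, F=4, G=1, H=0)

YES — reachable via ⟨α, γ, γ⟩ (3 firings)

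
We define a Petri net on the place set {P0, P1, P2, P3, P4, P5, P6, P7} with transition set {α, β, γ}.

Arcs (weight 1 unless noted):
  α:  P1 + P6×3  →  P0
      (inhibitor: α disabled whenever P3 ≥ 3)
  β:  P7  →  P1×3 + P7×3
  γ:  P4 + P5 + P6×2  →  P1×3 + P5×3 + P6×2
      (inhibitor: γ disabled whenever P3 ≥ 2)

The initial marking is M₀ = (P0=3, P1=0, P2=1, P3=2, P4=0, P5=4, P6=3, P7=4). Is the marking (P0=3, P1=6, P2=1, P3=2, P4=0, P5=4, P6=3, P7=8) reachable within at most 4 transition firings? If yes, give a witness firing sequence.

step 1: fire β:  (P0=3, P1=0, P2=1, P3=2, P4=0, P5=4, P6=3, P7=4) → (P0=3, P1=3, P2=1, P3=2, P4=0, P5=4, P6=3, P7=6)
step 2: fire β:  (P0=3, P1=3, P2=1, P3=2, P4=0, P5=4, P6=3, P7=6) → (P0=3, P1=6, P2=1, P3=2, P4=0, P5=4, P6=3, P7=8)

YES — reachable via ⟨β, β⟩ (2 firings)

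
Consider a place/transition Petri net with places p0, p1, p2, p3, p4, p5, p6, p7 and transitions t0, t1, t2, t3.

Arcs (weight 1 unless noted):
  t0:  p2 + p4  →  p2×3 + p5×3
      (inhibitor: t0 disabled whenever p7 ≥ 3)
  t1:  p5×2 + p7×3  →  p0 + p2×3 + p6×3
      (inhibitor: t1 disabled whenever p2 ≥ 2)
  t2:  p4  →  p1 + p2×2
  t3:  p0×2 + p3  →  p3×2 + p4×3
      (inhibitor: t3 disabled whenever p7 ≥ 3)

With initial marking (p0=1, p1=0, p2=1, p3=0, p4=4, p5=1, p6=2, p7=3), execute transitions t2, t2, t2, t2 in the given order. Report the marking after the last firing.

step 1: fire t2:  (p0=1, p1=0, p2=1, p3=0, p4=4, p5=1, p6=2, p7=3) → (p0=1, p1=1, p2=3, p3=0, p4=3, p5=1, p6=2, p7=3)
step 2: fire t2:  (p0=1, p1=1, p2=3, p3=0, p4=3, p5=1, p6=2, p7=3) → (p0=1, p1=2, p2=5, p3=0, p4=2, p5=1, p6=2, p7=3)
step 3: fire t2:  (p0=1, p1=2, p2=5, p3=0, p4=2, p5=1, p6=2, p7=3) → (p0=1, p1=3, p2=7, p3=0, p4=1, p5=1, p6=2, p7=3)
step 4: fire t2:  (p0=1, p1=3, p2=7, p3=0, p4=1, p5=1, p6=2, p7=3) → (p0=1, p1=4, p2=9, p3=0, p4=0, p5=1, p6=2, p7=3)

(p0=1, p1=4, p2=9, p3=0, p4=0, p5=1, p6=2, p7=3)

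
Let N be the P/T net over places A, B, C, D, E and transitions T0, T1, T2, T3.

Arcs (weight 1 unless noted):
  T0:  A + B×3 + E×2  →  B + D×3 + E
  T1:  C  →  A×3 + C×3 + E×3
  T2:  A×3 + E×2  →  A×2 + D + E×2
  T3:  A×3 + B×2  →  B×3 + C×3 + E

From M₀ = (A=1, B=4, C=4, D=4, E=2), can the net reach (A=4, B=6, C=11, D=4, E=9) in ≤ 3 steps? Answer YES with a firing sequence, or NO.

depth 0: 1 marking
depth 1: 3 markings reached so far
depth 2: 7 markings reached so far
depth 3: 15 markings reached so far
target is not among the 15 markings reachable within 3 steps

NO — not reachable within 3 firings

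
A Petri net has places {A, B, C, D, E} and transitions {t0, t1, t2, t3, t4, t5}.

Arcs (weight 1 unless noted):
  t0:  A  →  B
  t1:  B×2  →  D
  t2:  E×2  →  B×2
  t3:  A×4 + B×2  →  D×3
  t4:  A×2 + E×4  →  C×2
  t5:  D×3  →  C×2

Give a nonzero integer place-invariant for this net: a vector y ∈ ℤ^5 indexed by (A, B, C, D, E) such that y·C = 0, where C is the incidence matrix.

y = (A:1, B:1, C:3, D:2, E:1)

Incidence matrix C (rows=places, cols=transitions):
       t0   t1   t2   t3   t4   t5
    A  -1    0    0   -4   -2    0
    B   1   -2    2   -2    0    0
    C   0    0    0    0    2    2
    D   0    1    0    3    0   -3
    E   0    0   -2    0   -4    0

Candidate y = [1, 1, 3, 2, 1]; check y·C column-wise:
  col t0: 1·-1 + 1·1 + 3·0 + 2·0 + 1·0 = 0
  col t1: 1·0 + 1·-2 + 3·0 + 2·1 + 1·0 = 0
  col t2: 1·0 + 1·2 + 3·0 + 2·0 + 1·-2 = 0
  col t3: 1·-4 + 1·-2 + 3·0 + 2·3 + 1·0 = 0
  col t4: 1·-2 + 1·0 + 3·2 + 2·0 + 1·-4 = 0
  col t5: 1·0 + 1·0 + 3·2 + 2·-3 + 1·0 = 0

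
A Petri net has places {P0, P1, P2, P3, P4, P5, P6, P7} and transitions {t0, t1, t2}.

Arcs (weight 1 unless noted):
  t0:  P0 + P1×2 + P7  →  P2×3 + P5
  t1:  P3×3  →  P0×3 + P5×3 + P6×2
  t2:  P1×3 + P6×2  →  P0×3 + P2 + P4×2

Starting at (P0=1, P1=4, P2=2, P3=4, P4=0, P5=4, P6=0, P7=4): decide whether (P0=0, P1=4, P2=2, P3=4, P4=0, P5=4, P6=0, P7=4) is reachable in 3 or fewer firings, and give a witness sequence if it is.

NO — not reachable within 3 firings

depth 0: 1 marking
depth 1: 3 markings reached so far
depth 2: 5 markings reached so far
depth 3: 6 markings reached so far
target is not among the 6 markings reachable within 3 steps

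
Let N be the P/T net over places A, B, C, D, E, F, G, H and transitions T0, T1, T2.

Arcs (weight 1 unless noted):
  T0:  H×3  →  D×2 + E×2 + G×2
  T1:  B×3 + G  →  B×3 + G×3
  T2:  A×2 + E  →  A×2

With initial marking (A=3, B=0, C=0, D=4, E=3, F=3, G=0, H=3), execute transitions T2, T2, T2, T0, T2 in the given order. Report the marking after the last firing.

(A=3, B=0, C=0, D=6, E=1, F=3, G=2, H=0)

step 1: fire T2:  (A=3, B=0, C=0, D=4, E=3, F=3, G=0, H=3) → (A=3, B=0, C=0, D=4, E=2, F=3, G=0, H=3)
step 2: fire T2:  (A=3, B=0, C=0, D=4, E=2, F=3, G=0, H=3) → (A=3, B=0, C=0, D=4, E=1, F=3, G=0, H=3)
step 3: fire T2:  (A=3, B=0, C=0, D=4, E=1, F=3, G=0, H=3) → (A=3, B=0, C=0, D=4, E=0, F=3, G=0, H=3)
step 4: fire T0:  (A=3, B=0, C=0, D=4, E=0, F=3, G=0, H=3) → (A=3, B=0, C=0, D=6, E=2, F=3, G=2, H=0)
step 5: fire T2:  (A=3, B=0, C=0, D=6, E=2, F=3, G=2, H=0) → (A=3, B=0, C=0, D=6, E=1, F=3, G=2, H=0)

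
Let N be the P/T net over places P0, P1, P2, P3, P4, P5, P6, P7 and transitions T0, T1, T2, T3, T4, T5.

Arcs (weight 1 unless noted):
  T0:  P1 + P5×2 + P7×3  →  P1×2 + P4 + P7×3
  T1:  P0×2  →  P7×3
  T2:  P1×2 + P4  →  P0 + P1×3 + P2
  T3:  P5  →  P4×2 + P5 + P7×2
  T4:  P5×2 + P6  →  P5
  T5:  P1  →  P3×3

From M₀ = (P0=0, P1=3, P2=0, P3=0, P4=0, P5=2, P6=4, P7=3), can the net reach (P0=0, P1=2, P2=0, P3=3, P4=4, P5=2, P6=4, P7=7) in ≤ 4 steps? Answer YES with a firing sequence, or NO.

YES — reachable via ⟨T3, T3, T5⟩ (3 firings)

step 1: fire T3:  (P0=0, P1=3, P2=0, P3=0, P4=0, P5=2, P6=4, P7=3) → (P0=0, P1=3, P2=0, P3=0, P4=2, P5=2, P6=4, P7=5)
step 2: fire T3:  (P0=0, P1=3, P2=0, P3=0, P4=2, P5=2, P6=4, P7=5) → (P0=0, P1=3, P2=0, P3=0, P4=4, P5=2, P6=4, P7=7)
step 3: fire T5:  (P0=0, P1=3, P2=0, P3=0, P4=4, P5=2, P6=4, P7=7) → (P0=0, P1=2, P2=0, P3=3, P4=4, P5=2, P6=4, P7=7)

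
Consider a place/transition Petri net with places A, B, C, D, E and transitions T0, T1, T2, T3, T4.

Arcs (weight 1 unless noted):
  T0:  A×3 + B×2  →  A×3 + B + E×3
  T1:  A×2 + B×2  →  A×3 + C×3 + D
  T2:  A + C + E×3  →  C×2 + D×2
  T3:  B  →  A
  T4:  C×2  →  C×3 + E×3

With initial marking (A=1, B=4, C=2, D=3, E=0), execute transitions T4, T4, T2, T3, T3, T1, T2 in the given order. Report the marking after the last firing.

(A=2, B=0, C=9, D=8, E=0)

step 1: fire T4:  (A=1, B=4, C=2, D=3, E=0) → (A=1, B=4, C=3, D=3, E=3)
step 2: fire T4:  (A=1, B=4, C=3, D=3, E=3) → (A=1, B=4, C=4, D=3, E=6)
step 3: fire T2:  (A=1, B=4, C=4, D=3, E=6) → (A=0, B=4, C=5, D=5, E=3)
step 4: fire T3:  (A=0, B=4, C=5, D=5, E=3) → (A=1, B=3, C=5, D=5, E=3)
step 5: fire T3:  (A=1, B=3, C=5, D=5, E=3) → (A=2, B=2, C=5, D=5, E=3)
step 6: fire T1:  (A=2, B=2, C=5, D=5, E=3) → (A=3, B=0, C=8, D=6, E=3)
step 7: fire T2:  (A=3, B=0, C=8, D=6, E=3) → (A=2, B=0, C=9, D=8, E=0)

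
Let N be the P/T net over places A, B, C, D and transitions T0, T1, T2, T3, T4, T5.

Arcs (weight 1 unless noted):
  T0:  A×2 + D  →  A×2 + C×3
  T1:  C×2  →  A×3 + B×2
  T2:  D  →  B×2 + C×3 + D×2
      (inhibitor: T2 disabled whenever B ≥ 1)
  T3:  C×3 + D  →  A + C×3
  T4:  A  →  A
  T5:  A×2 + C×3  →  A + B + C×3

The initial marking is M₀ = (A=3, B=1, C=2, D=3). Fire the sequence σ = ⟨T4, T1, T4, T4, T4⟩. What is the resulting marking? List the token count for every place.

step 1: fire T4:  (A=3, B=1, C=2, D=3) → (A=3, B=1, C=2, D=3)
step 2: fire T1:  (A=3, B=1, C=2, D=3) → (A=6, B=3, C=0, D=3)
step 3: fire T4:  (A=6, B=3, C=0, D=3) → (A=6, B=3, C=0, D=3)
step 4: fire T4:  (A=6, B=3, C=0, D=3) → (A=6, B=3, C=0, D=3)
step 5: fire T4:  (A=6, B=3, C=0, D=3) → (A=6, B=3, C=0, D=3)

(A=6, B=3, C=0, D=3)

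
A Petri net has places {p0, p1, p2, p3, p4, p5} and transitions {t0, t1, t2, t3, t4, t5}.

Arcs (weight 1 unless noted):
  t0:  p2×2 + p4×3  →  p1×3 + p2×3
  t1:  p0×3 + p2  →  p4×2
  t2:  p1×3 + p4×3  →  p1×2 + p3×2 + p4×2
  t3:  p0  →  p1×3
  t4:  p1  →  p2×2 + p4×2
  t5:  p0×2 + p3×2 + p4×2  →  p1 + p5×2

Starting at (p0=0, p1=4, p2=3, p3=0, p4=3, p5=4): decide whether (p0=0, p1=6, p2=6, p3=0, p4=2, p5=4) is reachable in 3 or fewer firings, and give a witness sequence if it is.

step 1: fire t0:  (p0=0, p1=4, p2=3, p3=0, p4=3, p5=4) → (p0=0, p1=7, p2=4, p3=0, p4=0, p5=4)
step 2: fire t4:  (p0=0, p1=7, p2=4, p3=0, p4=0, p5=4) → (p0=0, p1=6, p2=6, p3=0, p4=2, p5=4)

YES — reachable via ⟨t0, t4⟩ (2 firings)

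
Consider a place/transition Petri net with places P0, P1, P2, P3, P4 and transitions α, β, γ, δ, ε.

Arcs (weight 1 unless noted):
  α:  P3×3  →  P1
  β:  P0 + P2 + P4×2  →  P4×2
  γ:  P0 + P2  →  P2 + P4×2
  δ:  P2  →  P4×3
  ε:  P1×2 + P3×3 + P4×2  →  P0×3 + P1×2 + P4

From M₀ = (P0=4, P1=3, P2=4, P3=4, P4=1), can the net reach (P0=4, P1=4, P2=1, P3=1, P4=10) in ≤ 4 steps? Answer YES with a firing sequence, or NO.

YES — reachable via ⟨α, δ, δ, δ⟩ (4 firings)

step 1: fire α:  (P0=4, P1=3, P2=4, P3=4, P4=1) → (P0=4, P1=4, P2=4, P3=1, P4=1)
step 2: fire δ:  (P0=4, P1=4, P2=4, P3=1, P4=1) → (P0=4, P1=4, P2=3, P3=1, P4=4)
step 3: fire δ:  (P0=4, P1=4, P2=3, P3=1, P4=4) → (P0=4, P1=4, P2=2, P3=1, P4=7)
step 4: fire δ:  (P0=4, P1=4, P2=2, P3=1, P4=7) → (P0=4, P1=4, P2=1, P3=1, P4=10)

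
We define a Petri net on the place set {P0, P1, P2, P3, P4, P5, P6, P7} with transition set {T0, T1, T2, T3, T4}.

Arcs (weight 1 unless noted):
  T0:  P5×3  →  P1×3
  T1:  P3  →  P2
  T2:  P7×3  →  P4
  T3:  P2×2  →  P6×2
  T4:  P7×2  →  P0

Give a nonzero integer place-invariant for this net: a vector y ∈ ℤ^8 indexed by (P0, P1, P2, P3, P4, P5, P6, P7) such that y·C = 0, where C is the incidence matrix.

Incidence matrix C (rows=places, cols=transitions):
       T0   T1   T2   T3   T4
   P0   0    0    0    0    1
   P1   3    0    0    0    0
   P2   0    1    0   -2    0
   P3   0   -1    0    0    0
   P4   0    0    1    0    0
   P5  -3    0    0    0    0
   P6   0    0    0    2    0
   P7   0    0   -3    0   -2

Candidate y = [0, 1, 0, 0, 0, 1, 0, 0]; check y·C column-wise:
  col T0: 1·3 + 1·-3 = 0
  col T1: 1·0 + 0·1 + 0·-1 + 1·0 = 0
  col T2: 1·0 + 0·1 + 1·0 + 0·-3 = 0
  col T3: 1·0 + 0·-2 + 1·0 + 0·2 = 0
  col T4: 0·1 + 1·0 + 1·0 + 0·-2 = 0

y = (P0:0, P1:1, P2:0, P3:0, P4:0, P5:1, P6:0, P7:0)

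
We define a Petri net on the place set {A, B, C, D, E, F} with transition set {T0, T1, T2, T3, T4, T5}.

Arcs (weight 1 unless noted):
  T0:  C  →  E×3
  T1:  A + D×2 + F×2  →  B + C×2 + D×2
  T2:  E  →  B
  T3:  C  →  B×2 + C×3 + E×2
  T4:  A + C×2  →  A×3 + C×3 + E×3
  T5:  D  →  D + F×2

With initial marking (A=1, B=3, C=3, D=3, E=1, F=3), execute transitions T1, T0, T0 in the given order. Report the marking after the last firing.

(A=0, B=4, C=3, D=3, E=7, F=1)

step 1: fire T1:  (A=1, B=3, C=3, D=3, E=1, F=3) → (A=0, B=4, C=5, D=3, E=1, F=1)
step 2: fire T0:  (A=0, B=4, C=5, D=3, E=1, F=1) → (A=0, B=4, C=4, D=3, E=4, F=1)
step 3: fire T0:  (A=0, B=4, C=4, D=3, E=4, F=1) → (A=0, B=4, C=3, D=3, E=7, F=1)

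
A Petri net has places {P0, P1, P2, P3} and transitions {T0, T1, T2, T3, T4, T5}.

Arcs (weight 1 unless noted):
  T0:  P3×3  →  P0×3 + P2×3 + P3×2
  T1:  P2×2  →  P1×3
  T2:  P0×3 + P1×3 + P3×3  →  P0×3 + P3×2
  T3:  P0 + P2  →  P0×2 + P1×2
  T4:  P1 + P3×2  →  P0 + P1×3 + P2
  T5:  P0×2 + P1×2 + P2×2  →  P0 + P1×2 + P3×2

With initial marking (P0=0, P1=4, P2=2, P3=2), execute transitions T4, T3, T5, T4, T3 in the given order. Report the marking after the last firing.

(P0=3, P1=12, P2=0, P3=0)

step 1: fire T4:  (P0=0, P1=4, P2=2, P3=2) → (P0=1, P1=6, P2=3, P3=0)
step 2: fire T3:  (P0=1, P1=6, P2=3, P3=0) → (P0=2, P1=8, P2=2, P3=0)
step 3: fire T5:  (P0=2, P1=8, P2=2, P3=0) → (P0=1, P1=8, P2=0, P3=2)
step 4: fire T4:  (P0=1, P1=8, P2=0, P3=2) → (P0=2, P1=10, P2=1, P3=0)
step 5: fire T3:  (P0=2, P1=10, P2=1, P3=0) → (P0=3, P1=12, P2=0, P3=0)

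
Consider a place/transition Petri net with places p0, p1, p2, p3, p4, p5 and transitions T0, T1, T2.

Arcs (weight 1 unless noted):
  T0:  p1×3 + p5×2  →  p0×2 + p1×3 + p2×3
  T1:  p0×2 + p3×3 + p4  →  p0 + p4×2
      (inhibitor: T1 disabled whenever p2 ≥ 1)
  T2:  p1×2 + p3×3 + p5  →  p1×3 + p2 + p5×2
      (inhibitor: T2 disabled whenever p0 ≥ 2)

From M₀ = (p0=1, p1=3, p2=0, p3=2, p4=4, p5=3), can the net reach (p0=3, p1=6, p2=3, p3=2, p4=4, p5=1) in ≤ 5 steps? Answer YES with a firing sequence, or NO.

depth 0: 1 marking
depth 1: 2 markings reached so far
depth 2: 2 markings reached so far
(frontier empty at depth 2; search complete)
target is not among the 2 markings reachable within 5 steps

NO — not reachable within 5 firings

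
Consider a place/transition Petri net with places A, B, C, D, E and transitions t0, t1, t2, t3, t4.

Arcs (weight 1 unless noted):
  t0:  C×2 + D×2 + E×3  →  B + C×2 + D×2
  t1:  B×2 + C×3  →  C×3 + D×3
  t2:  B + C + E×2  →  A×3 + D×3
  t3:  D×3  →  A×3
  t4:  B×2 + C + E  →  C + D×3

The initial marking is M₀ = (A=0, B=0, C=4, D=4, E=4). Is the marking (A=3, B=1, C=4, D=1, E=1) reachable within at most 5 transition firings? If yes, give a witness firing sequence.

step 1: fire t0:  (A=0, B=0, C=4, D=4, E=4) → (A=0, B=1, C=4, D=4, E=1)
step 2: fire t3:  (A=0, B=1, C=4, D=4, E=1) → (A=3, B=1, C=4, D=1, E=1)

YES — reachable via ⟨t0, t3⟩ (2 firings)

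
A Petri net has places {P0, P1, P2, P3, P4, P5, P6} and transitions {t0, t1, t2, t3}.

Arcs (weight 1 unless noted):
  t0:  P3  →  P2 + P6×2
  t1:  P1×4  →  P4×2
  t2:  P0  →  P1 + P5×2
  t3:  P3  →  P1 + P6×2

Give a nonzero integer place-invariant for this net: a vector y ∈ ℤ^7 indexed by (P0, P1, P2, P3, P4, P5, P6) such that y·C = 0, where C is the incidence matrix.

y = (P0:1, P1:1, P2:1, P3:1, P4:2, P5:0, P6:0)

Incidence matrix C (rows=places, cols=transitions):
       t0   t1   t2   t3
   P0   0    0   -1    0
   P1   0   -4    1    1
   P2   1    0    0    0
   P3  -1    0    0   -1
   P4   0    2    0    0
   P5   0    0    2    0
   P6   2    0    0    2

Candidate y = [1, 1, 1, 1, 2, 0, 0]; check y·C column-wise:
  col t0: 1·0 + 1·0 + 1·1 + 1·-1 + 2·0 + 0·2 = 0
  col t1: 1·0 + 1·-4 + 1·0 + 1·0 + 2·2 = 0
  col t2: 1·-1 + 1·1 + 1·0 + 1·0 + 2·0 + 0·2 = 0
  col t3: 1·0 + 1·1 + 1·0 + 1·-1 + 2·0 + 0·2 = 0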